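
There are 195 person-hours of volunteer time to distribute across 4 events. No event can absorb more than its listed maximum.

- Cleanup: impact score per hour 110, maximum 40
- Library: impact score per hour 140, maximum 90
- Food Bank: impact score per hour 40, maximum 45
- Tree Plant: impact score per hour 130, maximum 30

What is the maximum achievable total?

Rank by impact score per hour: Library 140 > Tree Plant 130 > Cleanup 110 > Food Bank 40.
Give Library 90 to hit its cap of 90 → 105 left.
Tree Plant takes 30 to reach its cap of 30 → 75 left.
Give Cleanup 40 to hit its cap of 40 → 35 left.
Food Bank: +35 (room for 45) → 35. Pool exhausted.
Total = 110×40 + 140×90 + 40×35 + 130×30 = 22300.

22300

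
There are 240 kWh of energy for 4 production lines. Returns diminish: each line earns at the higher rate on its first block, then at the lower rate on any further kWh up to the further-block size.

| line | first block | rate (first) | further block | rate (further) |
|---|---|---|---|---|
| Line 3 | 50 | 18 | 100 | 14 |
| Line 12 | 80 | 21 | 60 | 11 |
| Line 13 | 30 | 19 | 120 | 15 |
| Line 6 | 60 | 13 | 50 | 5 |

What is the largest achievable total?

Order all 8 blocks by rate: Line 12/T1 21 > Line 13/T1 19 > Line 3/T1 18 > Line 13/T2 15 > Line 3/T2 14 > Line 6/T1 13 > Line 12/T2 11 > Line 6/T2 5.
Fill Line 12 T1 block (80 at 21) — 160 left.
Fill Line 13 T1 block (30 at 19) — 130 left.
Fill Line 3 T1 block (50 at 18) — 80 left.
Line 13 T2 at 15: only 80 left, fill 80.
Total = 21×80 + 19×30 + 18×50 + 15×80 = 4350.

4350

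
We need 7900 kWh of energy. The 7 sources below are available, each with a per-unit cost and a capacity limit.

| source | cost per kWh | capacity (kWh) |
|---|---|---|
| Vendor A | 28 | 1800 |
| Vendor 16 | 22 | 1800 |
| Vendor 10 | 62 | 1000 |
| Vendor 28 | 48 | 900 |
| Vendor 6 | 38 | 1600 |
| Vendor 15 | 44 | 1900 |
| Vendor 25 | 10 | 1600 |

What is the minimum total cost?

Cheapest first:
Vendor 25 at 10: take all 1600 kWh → 6300 still needed.
Vendor 16 (22): use full 1800 → 4500 kWh to go.
Vendor A at 28: take all 1800 kWh → 2700 still needed.
Vendor 6 at 38: take all 1600 kWh → 1100 still needed.
Take 1100 from Vendor 15 at 44 to finish.
Vendor 28, Vendor 10: unused.
Cost = 1600×10 + 1800×22 + 1800×28 + 1600×38 + 1100×44 = 215200.

215200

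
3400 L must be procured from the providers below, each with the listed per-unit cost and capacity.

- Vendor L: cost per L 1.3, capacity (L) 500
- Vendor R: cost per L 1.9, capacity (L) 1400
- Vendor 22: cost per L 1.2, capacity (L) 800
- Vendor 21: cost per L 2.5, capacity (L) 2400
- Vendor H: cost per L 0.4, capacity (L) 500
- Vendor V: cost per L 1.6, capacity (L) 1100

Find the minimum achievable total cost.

Cheapest first:
Vendor H (0.4): use full 500 ; 2900 L to go.
Vendor 22 at 1.2: take all 800 L ; 2100 still needed.
Vendor L (1.3): use full 500 ; 1600 L to go.
Vendor V (1.6): use full 1100 ; 500 L to go.
Vendor R (1.9): take the remaining 500 ; done.
Vendor 21: unused.
Cost = 500×0.4 + 800×1.2 + 500×1.3 + 1100×1.6 + 500×1.9 = 4520.

4520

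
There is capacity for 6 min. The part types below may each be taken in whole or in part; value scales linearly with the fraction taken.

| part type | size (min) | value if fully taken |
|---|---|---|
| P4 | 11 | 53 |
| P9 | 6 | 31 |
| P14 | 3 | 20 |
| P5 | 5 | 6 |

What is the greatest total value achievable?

Sort by value density: P14 20/3≈6.67, P9 31/6≈5.17, P4 53/11≈4.82, P5 6/5≈1.2.
All 3 min of P14 fit (value 20) — 3 remain.
Only 3 min remain; take 3/6 of P9 for value 31×3/6 = 15.5.
Total value = 35.5.

35.5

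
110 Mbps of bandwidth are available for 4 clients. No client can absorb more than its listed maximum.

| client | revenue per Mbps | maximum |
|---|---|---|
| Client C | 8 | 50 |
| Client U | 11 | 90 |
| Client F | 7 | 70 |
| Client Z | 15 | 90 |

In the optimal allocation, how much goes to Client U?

20

Order the clients by revenue per Mbps: Client Z 15 > Client U 11 > Client C 8 > Client F 7.
Client Z takes 90 to reach its cap of 90 — 20 left.
Only 20 left; Client U takes them to reach 20.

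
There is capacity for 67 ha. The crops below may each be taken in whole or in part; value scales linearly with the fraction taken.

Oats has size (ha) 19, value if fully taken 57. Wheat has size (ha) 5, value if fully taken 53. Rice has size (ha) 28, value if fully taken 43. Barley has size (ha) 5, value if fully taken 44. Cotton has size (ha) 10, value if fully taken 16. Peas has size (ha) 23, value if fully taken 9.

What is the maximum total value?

Rank by value-to-size ratio: Wheat 53/5≈10.6, Barley 44/5≈8.8, Oats 57/19≈3, Cotton 16/10≈1.6, Rice 43/28≈1.54, Peas 9/23≈0.391.
Wheat: take in full, 5 ha for value 53 → 62 left.
Take all of Barley (5 ha, value 44) → 57 ha left.
Take all of Oats (19 ha, value 57) → 38 ha left.
Take all of Cotton (10 ha, value 16) → 28 ha left.
All 28 ha of Rice fit (value 43) → 0 remain.
Total value = 213.

213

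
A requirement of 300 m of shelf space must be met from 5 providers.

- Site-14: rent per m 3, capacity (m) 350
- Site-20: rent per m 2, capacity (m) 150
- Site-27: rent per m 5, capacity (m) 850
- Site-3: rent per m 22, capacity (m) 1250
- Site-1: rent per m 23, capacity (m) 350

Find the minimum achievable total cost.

750

Fill from the cheapest provider first.
Take 150 from Site-20 at 2 → need 150 more.
Site-14 (3): take the remaining 150 → done.
Site-27, Site-3, Site-1: unused.
Cost = 150×2 + 150×3 = 750.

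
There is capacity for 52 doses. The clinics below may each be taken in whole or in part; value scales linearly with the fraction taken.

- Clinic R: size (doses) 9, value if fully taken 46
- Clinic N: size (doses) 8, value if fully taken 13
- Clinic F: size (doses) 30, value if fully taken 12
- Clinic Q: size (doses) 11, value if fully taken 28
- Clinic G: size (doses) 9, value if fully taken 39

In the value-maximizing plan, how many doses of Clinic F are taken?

Rank by value-to-size ratio: Clinic R 46/9≈5.11, Clinic G 39/9≈4.33, Clinic Q 28/11≈2.55, Clinic N 13/8≈1.62, Clinic F 12/30≈0.4.
Take all of Clinic R (9 doses, value 46) ; 43 doses left.
Take all of Clinic G (9 doses, value 39) ; 34 doses left.
Take all of Clinic Q (11 doses, value 28) ; 23 doses left.
All 8 doses of Clinic N fit (value 13) ; 15 remain.
15 doses left: a 15/30 share of Clinic F gives 12×15/30 = 6.

15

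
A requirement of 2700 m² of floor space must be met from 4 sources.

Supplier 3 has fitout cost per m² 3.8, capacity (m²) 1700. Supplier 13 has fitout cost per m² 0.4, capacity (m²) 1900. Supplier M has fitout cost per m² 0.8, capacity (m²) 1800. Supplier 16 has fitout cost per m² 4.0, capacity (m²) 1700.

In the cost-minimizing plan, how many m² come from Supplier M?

800

Cheapest first:
Supplier 13 at 0.4: take all 1900 m² ; 800 still needed.
Supplier M (0.8): take the remaining 800 ; done.
Supplier 3, Supplier 16: unused.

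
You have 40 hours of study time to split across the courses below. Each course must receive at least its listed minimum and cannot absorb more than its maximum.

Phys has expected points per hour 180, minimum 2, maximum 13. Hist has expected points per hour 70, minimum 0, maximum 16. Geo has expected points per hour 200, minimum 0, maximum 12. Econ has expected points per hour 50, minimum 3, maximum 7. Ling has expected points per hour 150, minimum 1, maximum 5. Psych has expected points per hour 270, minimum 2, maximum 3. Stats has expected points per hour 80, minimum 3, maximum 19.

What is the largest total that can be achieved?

Meeting every minimum uses 2+0+0+3+1+2+3 = 11 hours, leaving 29.
Highest expected points per hour first: Psych 270 > Geo 200 > Phys 180 > Ling 150 > Stats 80 > Hist 70 > Econ 50.
Psych: +1 to 3 (cap) ; 28 left.
Geo: +12 to 12 (cap) ; 16 left.
Phys: +11 to 13 (cap) ; 5 left.
Ling takes 4 more to reach its cap of 5 ; 1 left.
Only 1 left; Stats takes them to reach 4.
Total = 180×13 + 200×12 + 50×3 + 150×5 + 270×3 + 80×4 = 6770.

6770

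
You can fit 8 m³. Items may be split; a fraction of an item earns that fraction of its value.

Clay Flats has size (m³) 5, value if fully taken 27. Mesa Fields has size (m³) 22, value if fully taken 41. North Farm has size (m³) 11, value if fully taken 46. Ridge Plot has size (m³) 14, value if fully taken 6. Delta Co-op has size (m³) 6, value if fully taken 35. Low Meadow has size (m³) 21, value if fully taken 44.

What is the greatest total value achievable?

45.8

Rank by value-to-size ratio: Delta Co-op 35/6≈5.83, Clay Flats 27/5≈5.4, North Farm 46/11≈4.18, Low Meadow 44/21≈2.1, Mesa Fields 41/22≈1.86, Ridge Plot 6/14≈0.429.
All 6 m³ of Delta Co-op fit (value 35) ; 2 remain.
Fill the last 2 m³ with part of Clay Flats: 2/5 of it earns 10.8.
Total value = 45.8.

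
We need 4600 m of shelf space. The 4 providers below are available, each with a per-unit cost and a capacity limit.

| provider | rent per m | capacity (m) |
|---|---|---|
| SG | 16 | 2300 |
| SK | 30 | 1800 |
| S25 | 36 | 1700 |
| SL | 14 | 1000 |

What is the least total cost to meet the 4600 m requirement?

89800

Fill from the cheapest provider first.
SL (14): use full 1000 — 3600 m to go.
Take 2300 from SG at 16 — need 1300 more.
SK at 30: take 1300 of its 1800 — requirement met.
S25: unused.
Cost = 1000×14 + 2300×16 + 1300×30 = 89800.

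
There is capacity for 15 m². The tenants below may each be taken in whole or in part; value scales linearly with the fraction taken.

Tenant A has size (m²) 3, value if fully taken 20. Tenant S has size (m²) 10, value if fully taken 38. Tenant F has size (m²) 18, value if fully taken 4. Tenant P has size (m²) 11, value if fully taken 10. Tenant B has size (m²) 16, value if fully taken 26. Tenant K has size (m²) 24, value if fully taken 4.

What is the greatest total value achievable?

Sort by value density: Tenant A 20/3≈6.67, Tenant S 38/10≈3.8, Tenant B 26/16≈1.62, Tenant P 10/11≈0.909, Tenant F 4/18≈0.222, Tenant K 4/24≈0.167.
Tenant A: take in full, 3 m² for value 20 ; 12 left.
All 10 m² of Tenant S fit (value 38) ; 2 remain.
2 m² left: a 2/16 share of Tenant B gives 26×2/16 = 3.25.
Total value = 61.25.

61.25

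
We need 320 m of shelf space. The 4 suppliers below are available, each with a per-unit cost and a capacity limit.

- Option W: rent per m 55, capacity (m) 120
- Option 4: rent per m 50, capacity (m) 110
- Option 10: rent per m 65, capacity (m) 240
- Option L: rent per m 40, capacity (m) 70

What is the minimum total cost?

Fill from the cheapest supplier first.
Take 70 from Option L at 40 — need 250 more.
Option 4 (50): use full 110 — 140 m to go.
Option W (55): use full 120 — 20 m to go.
Take 20 from Option 10 at 65 to finish.
Cost = 70×40 + 110×50 + 120×55 + 20×65 = 16200.

16200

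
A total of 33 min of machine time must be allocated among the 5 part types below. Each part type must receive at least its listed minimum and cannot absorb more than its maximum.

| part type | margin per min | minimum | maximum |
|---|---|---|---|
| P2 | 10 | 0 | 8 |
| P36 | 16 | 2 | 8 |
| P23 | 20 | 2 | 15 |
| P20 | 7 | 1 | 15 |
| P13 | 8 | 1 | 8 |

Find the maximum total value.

Meeting every minimum uses 0+2+2+1+1 = 6 min, leaving 27.
Highest margin per min first: P23 20 > P36 16 > P2 10 > P13 8 > P20 7.
P23: +13 to 15 (cap) ; 14 left.
Give P36 6 more to hit its cap of 8 ; 8 left.
Give P2 8 more to hit its cap of 8 ; 0 left.
Total = 10×8 + 16×8 + 20×15 + 7×1 + 8×1 = 523.

523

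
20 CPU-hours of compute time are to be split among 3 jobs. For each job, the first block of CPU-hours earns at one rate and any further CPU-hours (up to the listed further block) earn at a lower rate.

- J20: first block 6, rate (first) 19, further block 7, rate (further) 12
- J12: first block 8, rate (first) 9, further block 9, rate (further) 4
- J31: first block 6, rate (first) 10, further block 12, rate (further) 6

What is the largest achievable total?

Treat each block as its own option and order by rate: J20/tier1 19 > J20/tier2 12 > J31/tier1 10 > J12/tier1 9 > J31/tier2 6 > J12/tier2 4.
J20/tier1 (19): +6 — 14 left.
J20 tier2 at 12: fill all 7 — 7 left.
J31/tier1 (10): +6 — 1 left.
1 remain; put them into J12 tier1 at 9.
Total = 19×6 + 12×7 + 10×6 + 9×1 = 267.

267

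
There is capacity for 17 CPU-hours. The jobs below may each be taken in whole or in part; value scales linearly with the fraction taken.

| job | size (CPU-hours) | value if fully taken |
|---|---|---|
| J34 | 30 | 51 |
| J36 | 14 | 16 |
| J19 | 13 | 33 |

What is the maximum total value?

Rank by value-to-size ratio: J19 33/13≈2.54, J34 51/30≈1.7, J36 16/14≈1.14.
Take all of J19 (13 CPU-hours, value 33) → 4 CPU-hours left.
Only 4 CPU-hours remain; take 4/30 of J34 for value 51×4/30 = 6.8.
Total value = 39.8.

39.8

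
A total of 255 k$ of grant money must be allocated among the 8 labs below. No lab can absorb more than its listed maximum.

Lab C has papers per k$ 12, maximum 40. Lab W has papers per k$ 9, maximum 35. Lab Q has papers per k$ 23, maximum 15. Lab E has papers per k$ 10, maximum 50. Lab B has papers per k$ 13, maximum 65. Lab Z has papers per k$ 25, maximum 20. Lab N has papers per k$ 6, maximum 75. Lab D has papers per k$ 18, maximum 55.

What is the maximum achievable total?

Highest papers per k$ first: Lab Z 25 > Lab Q 23 > Lab D 18 > Lab B 13 > Lab C 12 > Lab E 10 > Lab W 9 > Lab N 6.
Give Lab Z 20 to hit its cap of 20 ; 235 left.
Lab Q: +15 to 15 (cap) ; 220 left.
Lab D: +55 to 55 (cap) ; 165 left.
Lab B: +65 to 65 (cap) ; 100 left.
Lab C takes 40 to reach its cap of 40 ; 60 left.
Lab E takes 50 to reach its cap of 50 ; 10 left.
Lab W: +10 (room for 35) → 10. Pool exhausted.
Total = 12×40 + 9×10 + 23×15 + 10×50 + 13×65 + 25×20 + 18×55 = 3750.

3750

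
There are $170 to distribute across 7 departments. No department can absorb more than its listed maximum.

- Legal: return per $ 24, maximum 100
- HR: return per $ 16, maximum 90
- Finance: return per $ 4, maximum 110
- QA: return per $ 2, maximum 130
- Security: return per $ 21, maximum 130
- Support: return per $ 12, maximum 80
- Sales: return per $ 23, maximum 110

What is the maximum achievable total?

Rank by return per $: Legal 24 > Sales 23 > Security 21 > HR 16 > Support 12 > Finance 4 > QA 2.
Legal takes 100 to reach its cap of 100 → 70 left.
Sales: +70 (room for 110) → 70. Pool exhausted.
Total = 24×100 + 23×70 = 4010.

4010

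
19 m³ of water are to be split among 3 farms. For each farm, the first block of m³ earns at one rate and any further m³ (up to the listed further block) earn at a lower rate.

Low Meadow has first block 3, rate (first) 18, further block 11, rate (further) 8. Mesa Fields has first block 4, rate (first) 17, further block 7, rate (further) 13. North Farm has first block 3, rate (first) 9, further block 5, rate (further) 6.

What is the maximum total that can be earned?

256

Rank every tier by rate: Low Meadow/T1 18 > Mesa Fields/T1 17 > Mesa Fields/T2 13 > North Farm/T1 9 > Low Meadow/T2 8 > North Farm/T2 6.
Low Meadow/T1 (18): +3 → 16 left.
Mesa Fields T1 at 17: fill all 4 → 12 left.
Mesa Fields/T2 (13): +7 → 5 left.
North Farm T1 at 9: fill all 3 → 2 left.
Low Meadow/T2: +2 of 11 at 8; pool empty.
Total = 18×3 + 17×4 + 13×7 + 9×3 + 8×2 = 256.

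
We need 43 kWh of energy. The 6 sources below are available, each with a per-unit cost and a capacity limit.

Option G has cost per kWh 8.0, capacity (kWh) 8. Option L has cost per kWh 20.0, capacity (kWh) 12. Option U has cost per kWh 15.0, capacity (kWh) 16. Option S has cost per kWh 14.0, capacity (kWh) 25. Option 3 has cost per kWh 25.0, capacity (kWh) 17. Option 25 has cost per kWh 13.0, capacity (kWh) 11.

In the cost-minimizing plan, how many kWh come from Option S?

Fill from the cheapest source first.
Take 8 from Option G at 8.0 ; need 35 more.
Option 25 at 13.0: take all 11 kWh ; 24 still needed.
Option S at 14.0: take 24 of its 25 ; requirement met.
Option U, Option L, Option 3: unused.

24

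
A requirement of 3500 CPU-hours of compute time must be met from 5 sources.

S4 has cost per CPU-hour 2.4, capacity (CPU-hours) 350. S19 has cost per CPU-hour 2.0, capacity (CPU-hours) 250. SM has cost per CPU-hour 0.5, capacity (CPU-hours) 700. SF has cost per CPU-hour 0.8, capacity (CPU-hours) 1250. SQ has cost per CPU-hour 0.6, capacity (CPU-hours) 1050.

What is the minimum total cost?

Fill from the cheapest source first.
SM (0.5): use full 700 → 2800 CPU-hours to go.
SQ (0.6): use full 1050 → 1750 CPU-hours to go.
Take 1250 from SF at 0.8 → need 500 more.
S19 (2.0): use full 250 → 250 CPU-hours to go.
Take 250 from S4 at 2.4 to finish.
Cost = 700×0.5 + 1050×0.6 + 1250×0.8 + 250×2.0 + 250×2.4 = 3080.

3080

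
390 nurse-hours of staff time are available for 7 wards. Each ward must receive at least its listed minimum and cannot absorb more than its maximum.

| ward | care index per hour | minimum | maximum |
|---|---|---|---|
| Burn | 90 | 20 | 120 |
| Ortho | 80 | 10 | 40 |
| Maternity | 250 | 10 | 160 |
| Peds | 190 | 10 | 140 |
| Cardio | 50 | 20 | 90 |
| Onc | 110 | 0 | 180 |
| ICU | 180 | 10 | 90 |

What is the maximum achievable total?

77400

Meeting every minimum uses 20+10+10+10+20+0+10 = 80 nurse-hours, leaving 310.
Rank by care index per hour: Maternity 250 > Peds 190 > ICU 180 > Onc 110 > Burn 90 > Ortho 80 > Cardio 50.
Maternity: +150 to 160 (cap) — 160 left.
Peds: +130 to 140 (cap) — 30 left.
Only 30 left; ICU takes them to reach 40.
Total = 90×20 + 80×10 + 250×160 + 190×140 + 50×20 + 180×40 = 77400.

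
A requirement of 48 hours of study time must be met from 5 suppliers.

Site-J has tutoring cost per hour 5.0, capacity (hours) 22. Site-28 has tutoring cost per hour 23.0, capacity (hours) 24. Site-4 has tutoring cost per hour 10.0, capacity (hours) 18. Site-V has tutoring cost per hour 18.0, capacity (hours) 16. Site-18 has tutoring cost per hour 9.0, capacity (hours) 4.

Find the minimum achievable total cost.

398

Cheapest first:
Site-J (5.0): use full 22 ; 26 hours to go.
Take 4 from Site-18 at 9.0 ; need 22 more.
Take 18 from Site-4 at 10.0 ; need 4 more.
Site-V (18.0): take the remaining 4 ; done.
Site-28: unused.
Cost = 22×5.0 + 4×9.0 + 18×10.0 + 4×18.0 = 398.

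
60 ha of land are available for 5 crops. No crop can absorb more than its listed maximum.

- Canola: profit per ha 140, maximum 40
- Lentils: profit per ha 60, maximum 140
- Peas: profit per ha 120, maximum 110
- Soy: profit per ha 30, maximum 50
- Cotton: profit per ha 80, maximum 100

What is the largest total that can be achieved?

8000

Order the crops by profit per ha: Canola 140 > Peas 120 > Cotton 80 > Lentils 60 > Soy 30.
Canola: +40 to 40 (cap) ; 20 left.
Peas has room for 110 but only 20 remain, so it gets 20.
Total = 140×40 + 120×20 = 8000.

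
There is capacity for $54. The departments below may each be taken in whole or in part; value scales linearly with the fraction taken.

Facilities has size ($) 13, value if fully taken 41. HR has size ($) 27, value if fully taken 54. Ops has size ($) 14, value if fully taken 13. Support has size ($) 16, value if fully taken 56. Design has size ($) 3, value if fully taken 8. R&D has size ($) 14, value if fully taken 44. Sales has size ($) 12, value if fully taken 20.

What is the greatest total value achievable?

Rank by value-to-size ratio: Support 56/16≈3.5, Facilities 41/13≈3.15, R&D 44/14≈3.14, Design 8/3≈2.67, HR 54/27≈2, Sales 20/12≈1.67, Ops 13/14≈0.929.
Take all of Support (16 $, value 56) → 38 $ left.
All 13 $ of Facilities fit (value 41) → 25 remain.
R&D: take in full, 14 $ for value 44 → 11 left.
All 3 $ of Design fit (value 8) → 8 remain.
Fill the last 8 $ with part of HR: 8/27 of it earns 16.
Total value = 165.

165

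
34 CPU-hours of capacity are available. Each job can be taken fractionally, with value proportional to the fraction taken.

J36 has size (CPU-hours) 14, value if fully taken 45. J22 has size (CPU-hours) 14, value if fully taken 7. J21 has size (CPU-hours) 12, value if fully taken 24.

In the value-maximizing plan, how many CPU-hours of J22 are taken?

Best value per unit of size first: J36 45/14≈3.21, J21 24/12≈2, J22 7/14≈0.5.
Take all of J36 (14 CPU-hours, value 45) — 20 CPU-hours left.
J21: take in full, 12 CPU-hours for value 24 — 8 left.
Only 8 CPU-hours remain; take 8/14 of J22 for value 7×8/14 = 4.

8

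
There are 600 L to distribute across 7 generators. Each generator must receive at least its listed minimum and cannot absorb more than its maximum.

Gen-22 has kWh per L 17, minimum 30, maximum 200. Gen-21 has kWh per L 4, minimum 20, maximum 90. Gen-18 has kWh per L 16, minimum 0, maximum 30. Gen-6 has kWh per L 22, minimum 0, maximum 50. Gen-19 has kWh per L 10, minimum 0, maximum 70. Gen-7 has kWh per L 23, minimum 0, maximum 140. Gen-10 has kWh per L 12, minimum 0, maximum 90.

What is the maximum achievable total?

Meeting every minimum uses 30+20+0+0+0+0+0 = 50 L, leaving 550.
Rank by kWh per L: Gen-7 23 > Gen-6 22 > Gen-22 17 > Gen-18 16 > Gen-10 12 > Gen-19 10 > Gen-21 4.
Gen-7 takes 140 more to reach its cap of 140 — 410 left.
Gen-6 takes 50 more to reach its cap of 50 — 360 left.
Give Gen-22 170 more to hit its cap of 200 — 190 left.
Gen-18 takes 30 more to reach its cap of 30 — 160 left.
Gen-10: +90 to 90 (cap) — 70 left.
Gen-19 takes 70 more to reach its cap of 70 — 0 left.
Total = 17×200 + 4×20 + 16×30 + 22×50 + 10×70 + 23×140 + 12×90 = 10060.

10060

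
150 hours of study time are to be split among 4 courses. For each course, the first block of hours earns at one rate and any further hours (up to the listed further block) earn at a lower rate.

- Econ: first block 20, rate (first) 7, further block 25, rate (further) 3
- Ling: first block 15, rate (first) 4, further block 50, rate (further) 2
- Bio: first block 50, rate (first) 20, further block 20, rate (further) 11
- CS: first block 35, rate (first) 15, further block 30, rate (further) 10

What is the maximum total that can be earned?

Treat each block as its own option and order by rate: Bio/first 20 > CS/first 15 > Bio/second 11 > CS/second 10 > Econ/first 7 > Ling/first 4 > Econ/second 3 > Ling/second 2.
Bio/first (20): +50 — 100 left.
CS/first (15): +35 — 65 left.
Bio second at 11: fill all 20 — 45 left.
CS/second (10): +30 — 15 left.
15 remain; put them into Econ first at 7.
Total = 20×50 + 15×35 + 11×20 + 10×30 + 7×15 = 2150.

2150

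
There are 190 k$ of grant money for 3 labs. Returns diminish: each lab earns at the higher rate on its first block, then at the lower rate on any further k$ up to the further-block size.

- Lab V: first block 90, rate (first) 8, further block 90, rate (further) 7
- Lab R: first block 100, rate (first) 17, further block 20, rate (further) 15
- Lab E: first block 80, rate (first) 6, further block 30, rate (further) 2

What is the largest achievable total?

Treat each block as its own option and order by rate: Lab R/tier1 17 > Lab R/tier2 15 > Lab V/tier1 8 > Lab V/tier2 7 > Lab E/tier1 6 > Lab E/tier2 2.
Fill Lab R tier1 block (100 at 17) ; 90 left.
Lab R tier2 at 15: fill all 20 ; 70 left.
Lab V/tier1: +70 of 90 at 8; pool empty.
Total = 17×100 + 15×20 + 8×70 = 2560.

2560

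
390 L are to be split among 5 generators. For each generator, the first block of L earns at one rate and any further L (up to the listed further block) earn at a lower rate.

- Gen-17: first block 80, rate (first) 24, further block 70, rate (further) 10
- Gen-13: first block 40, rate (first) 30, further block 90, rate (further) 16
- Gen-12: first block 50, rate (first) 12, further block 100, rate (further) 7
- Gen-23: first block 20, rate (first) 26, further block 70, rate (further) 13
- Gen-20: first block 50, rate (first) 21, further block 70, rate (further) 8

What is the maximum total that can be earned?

7520

Rank every tier by rate: Gen-13/tier1 30 > Gen-23/tier1 26 > Gen-17/tier1 24 > Gen-20/tier1 21 > Gen-13/tier2 16 > Gen-23/tier2 13 > Gen-12/tier1 12 > Gen-17/tier2 10 > Gen-20/tier2 8 > Gen-12/tier2 7.
Gen-13/tier1 (30): +40 ; 350 left.
Gen-23/tier1 (26): +20 ; 330 left.
Fill Gen-17 tier1 block (80 at 24) ; 250 left.
Fill Gen-20 tier1 block (50 at 21) ; 200 left.
Gen-13/tier2 (16): +90 ; 110 left.
Fill Gen-23 tier2 block (70 at 13) ; 40 left.
Gen-12 tier1 at 12: only 40 left, fill 40.
Total = 30×40 + 26×20 + 24×80 + 21×50 + 16×90 + 13×70 + 12×40 = 7520.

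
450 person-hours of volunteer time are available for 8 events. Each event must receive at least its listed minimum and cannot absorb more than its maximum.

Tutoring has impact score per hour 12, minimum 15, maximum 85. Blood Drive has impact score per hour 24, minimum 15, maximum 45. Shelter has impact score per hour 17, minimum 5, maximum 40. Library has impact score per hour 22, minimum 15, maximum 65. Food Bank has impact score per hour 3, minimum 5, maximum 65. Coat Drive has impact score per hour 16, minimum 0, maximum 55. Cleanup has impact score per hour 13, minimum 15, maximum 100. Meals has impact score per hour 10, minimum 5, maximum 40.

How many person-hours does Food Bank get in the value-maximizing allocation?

20

Meeting every minimum uses 15+15+5+15+5+0+15+5 = 75 person-hours, leaving 375.
Order the events by impact score per hour: Blood Drive 24 > Library 22 > Shelter 17 > Coat Drive 16 > Cleanup 13 > Tutoring 12 > Meals 10 > Food Bank 3.
Blood Drive: +30 to 45 (cap) — 345 left.
Give Library 50 more to hit its cap of 65 — 295 left.
Shelter takes 35 more to reach its cap of 40 — 260 left.
Coat Drive: +55 to 55 (cap) — 205 left.
Cleanup takes 85 more to reach its cap of 100 — 120 left.
Give Tutoring 70 more to hit its cap of 85 — 50 left.
Meals takes 35 more to reach its cap of 40 — 15 left.
Only 15 left; Food Bank takes them to reach 20.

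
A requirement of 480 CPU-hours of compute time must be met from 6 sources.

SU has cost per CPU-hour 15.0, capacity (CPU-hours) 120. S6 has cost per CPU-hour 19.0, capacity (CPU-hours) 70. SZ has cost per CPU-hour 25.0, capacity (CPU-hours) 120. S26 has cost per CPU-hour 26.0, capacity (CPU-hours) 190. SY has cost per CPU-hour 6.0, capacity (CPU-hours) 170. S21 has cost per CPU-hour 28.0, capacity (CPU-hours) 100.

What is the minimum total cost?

Use sources in increasing cost order.
Take 170 from SY at 6.0 — need 310 more.
Take 120 from SU at 15.0 — need 190 more.
Take 70 from S6 at 19.0 — need 120 more.
Take 120 from SZ at 25.0 — need 0 more.
S26, S21: unused.
Cost = 170×6.0 + 120×15.0 + 70×19.0 + 120×25.0 = 7150.

7150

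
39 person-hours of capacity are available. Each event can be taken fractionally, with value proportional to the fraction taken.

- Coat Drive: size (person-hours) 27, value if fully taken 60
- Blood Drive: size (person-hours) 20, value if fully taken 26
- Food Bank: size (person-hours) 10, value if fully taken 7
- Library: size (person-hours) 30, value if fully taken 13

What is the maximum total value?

Sort by value density: Coat Drive 60/27≈2.22, Blood Drive 26/20≈1.3, Food Bank 7/10≈0.7, Library 13/30≈0.433.
All 27 person-hours of Coat Drive fit (value 60) ; 12 remain.
Fill the last 12 person-hours with part of Blood Drive: 12/20 of it earns 15.6.
Total value = 75.6.

75.6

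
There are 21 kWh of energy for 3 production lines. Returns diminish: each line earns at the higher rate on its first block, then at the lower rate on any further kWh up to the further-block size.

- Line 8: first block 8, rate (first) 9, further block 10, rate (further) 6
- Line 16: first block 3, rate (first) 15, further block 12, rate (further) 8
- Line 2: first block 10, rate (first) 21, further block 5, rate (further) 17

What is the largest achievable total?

367

Rank every tier by rate: Line 2/first 21 > Line 2/second 17 > Line 16/first 15 > Line 8/first 9 > Line 16/second 8 > Line 8/second 6.
Fill Line 2 first block (10 at 21) ; 11 left.
Line 2/second (17): +5 ; 6 left.
Fill Line 16 first block (3 at 15) ; 3 left.
3 remain; put them into Line 8 first at 9.
Total = 21×10 + 17×5 + 15×3 + 9×3 = 367.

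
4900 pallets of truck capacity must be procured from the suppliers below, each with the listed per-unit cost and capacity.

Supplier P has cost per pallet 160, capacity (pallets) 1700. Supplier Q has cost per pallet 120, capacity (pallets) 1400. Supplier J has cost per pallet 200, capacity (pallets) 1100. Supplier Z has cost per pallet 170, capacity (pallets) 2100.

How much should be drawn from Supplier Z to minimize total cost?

1800

Fill from the cheapest supplier first.
Supplier Q at 120: take all 1400 pallets → 3500 still needed.
Supplier P at 160: take all 1700 pallets → 1800 still needed.
Take 1800 from Supplier Z at 170 to finish.
Supplier J: unused.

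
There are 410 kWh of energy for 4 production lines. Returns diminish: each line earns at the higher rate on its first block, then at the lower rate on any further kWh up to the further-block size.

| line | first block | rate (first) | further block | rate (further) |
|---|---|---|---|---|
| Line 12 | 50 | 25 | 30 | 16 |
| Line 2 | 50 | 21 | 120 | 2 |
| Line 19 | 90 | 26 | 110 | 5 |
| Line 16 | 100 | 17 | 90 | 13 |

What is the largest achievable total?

7990

Rank every tier by rate: Line 19/tier1 26 > Line 12/tier1 25 > Line 2/tier1 21 > Line 16/tier1 17 > Line 12/tier2 16 > Line 16/tier2 13 > Line 19/tier2 5 > Line 2/tier2 2.
Fill Line 19 tier1 block (90 at 26) ; 320 left.
Line 12 tier1 at 25: fill all 50 ; 270 left.
Line 2/tier1 (21): +50 ; 220 left.
Fill Line 16 tier1 block (100 at 17) ; 120 left.
Line 12/tier2 (16): +30 ; 90 left.
Fill Line 16 tier2 block (90 at 13) ; 0 left.
Total = 26×90 + 25×50 + 21×50 + 17×100 + 16×30 + 13×90 = 7990.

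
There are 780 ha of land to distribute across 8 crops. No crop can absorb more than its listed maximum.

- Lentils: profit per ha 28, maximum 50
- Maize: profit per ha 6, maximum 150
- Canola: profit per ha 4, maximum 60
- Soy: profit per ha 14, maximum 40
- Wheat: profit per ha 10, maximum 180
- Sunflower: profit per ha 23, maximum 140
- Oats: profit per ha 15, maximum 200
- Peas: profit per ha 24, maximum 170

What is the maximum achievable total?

Order the crops by profit per ha: Lentils 28 > Peas 24 > Sunflower 23 > Oats 15 > Soy 14 > Wheat 10 > Maize 6 > Canola 4.
Lentils takes 50 to reach its cap of 50 ; 730 left.
Give Peas 170 to hit its cap of 170 ; 560 left.
Sunflower: +140 to 140 (cap) ; 420 left.
Give Oats 200 to hit its cap of 200 ; 220 left.
Soy: +40 to 40 (cap) ; 180 left.
Give Wheat 180 to hit its cap of 180 ; 0 left.
Total = 28×50 + 14×40 + 10×180 + 23×140 + 15×200 + 24×170 = 14060.

14060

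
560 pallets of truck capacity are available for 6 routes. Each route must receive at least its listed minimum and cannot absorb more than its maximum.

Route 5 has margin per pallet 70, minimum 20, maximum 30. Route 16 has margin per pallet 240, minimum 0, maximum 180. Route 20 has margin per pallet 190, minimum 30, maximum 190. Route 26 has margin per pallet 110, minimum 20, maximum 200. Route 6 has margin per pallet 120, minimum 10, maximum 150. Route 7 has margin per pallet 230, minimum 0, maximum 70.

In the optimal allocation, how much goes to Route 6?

Meeting every minimum uses 20+0+30+20+10+0 = 80 pallets, leaving 480.
Order the routes by margin per pallet: Route 16 240 > Route 7 230 > Route 20 190 > Route 6 120 > Route 26 110 > Route 5 70.
Give Route 16 180 more to hit its cap of 180 — 300 left.
Route 7 takes 70 more to reach its cap of 70 — 230 left.
Route 20: +160 to 190 (cap) — 70 left.
Route 6 has room for 140 more but only 70 remain, so it gets 80.

80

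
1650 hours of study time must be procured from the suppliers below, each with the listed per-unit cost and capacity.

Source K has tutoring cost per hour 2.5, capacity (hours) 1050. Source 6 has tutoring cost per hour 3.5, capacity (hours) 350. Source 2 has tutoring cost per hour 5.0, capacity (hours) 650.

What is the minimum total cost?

Use suppliers in increasing cost order.
Source K (2.5): use full 1050 → 600 hours to go.
Source 6 (3.5): use full 350 → 250 hours to go.
Source 2 (5.0): take the remaining 250 → done.
Cost = 1050×2.5 + 350×3.5 + 250×5.0 = 5100.

5100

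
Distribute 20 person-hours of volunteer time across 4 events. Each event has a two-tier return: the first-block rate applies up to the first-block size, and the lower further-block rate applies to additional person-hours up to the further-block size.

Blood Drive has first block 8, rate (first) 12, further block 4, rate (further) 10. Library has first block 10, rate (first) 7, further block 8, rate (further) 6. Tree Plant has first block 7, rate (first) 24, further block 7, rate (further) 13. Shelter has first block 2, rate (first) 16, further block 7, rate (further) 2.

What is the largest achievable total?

Rank every tier by rate: Tree Plant/T1 24 > Shelter/T1 16 > Tree Plant/T2 13 > Blood Drive/T1 12 > Blood Drive/T2 10 > Library/T1 7 > Library/T2 6 > Shelter/T2 2.
Tree Plant/T1 (24): +7 ; 13 left.
Shelter T1 at 16: fill all 2 ; 11 left.
Tree Plant T2 at 13: fill all 7 ; 4 left.
Blood Drive T1 at 12: only 4 left, fill 4.
Total = 24×7 + 16×2 + 13×7 + 12×4 = 339.

339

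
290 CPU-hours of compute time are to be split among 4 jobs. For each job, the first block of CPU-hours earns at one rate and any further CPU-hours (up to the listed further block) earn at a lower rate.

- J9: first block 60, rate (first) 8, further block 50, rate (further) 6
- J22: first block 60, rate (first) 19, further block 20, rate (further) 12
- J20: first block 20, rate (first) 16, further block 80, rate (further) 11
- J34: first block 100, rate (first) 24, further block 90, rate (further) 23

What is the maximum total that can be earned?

Treat each block as its own option and order by rate: J34/tier1 24 > J34/tier2 23 > J22/tier1 19 > J20/tier1 16 > J22/tier2 12 > J20/tier2 11 > J9/tier1 8 > J9/tier2 6.
J34 tier1 at 24: fill all 100 ; 190 left.
J34/tier2 (23): +90 ; 100 left.
Fill J22 tier1 block (60 at 19) ; 40 left.
J20 tier1 at 16: fill all 20 ; 20 left.
J22/tier2 (12): +20 ; 0 left.
Total = 24×100 + 23×90 + 19×60 + 16×20 + 12×20 = 6170.

6170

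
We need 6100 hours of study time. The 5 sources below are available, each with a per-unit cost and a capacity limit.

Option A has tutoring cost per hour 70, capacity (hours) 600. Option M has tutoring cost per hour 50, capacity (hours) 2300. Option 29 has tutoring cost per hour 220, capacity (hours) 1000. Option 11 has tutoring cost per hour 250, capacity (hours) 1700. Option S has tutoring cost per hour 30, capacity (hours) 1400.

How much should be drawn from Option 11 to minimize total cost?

Cheapest first:
Option S at 30: take all 1400 hours → 4700 still needed.
Option M (50): use full 2300 → 2400 hours to go.
Option A at 70: take all 600 hours → 1800 still needed.
Take 1000 from Option 29 at 220 → need 800 more.
Option 11 at 250: take 800 of its 1700 → requirement met.

800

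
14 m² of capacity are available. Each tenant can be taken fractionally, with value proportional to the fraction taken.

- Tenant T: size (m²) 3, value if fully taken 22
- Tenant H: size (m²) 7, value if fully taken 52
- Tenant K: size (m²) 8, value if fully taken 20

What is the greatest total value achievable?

84

Best value per unit of size first: Tenant H 52/7≈7.43, Tenant T 22/3≈7.33, Tenant K 20/8≈2.5.
Tenant H: take in full, 7 m² for value 52 → 7 left.
All 3 m² of Tenant T fit (value 22) → 4 remain.
4 m² left: a 4/8 share of Tenant K gives 20×4/8 = 10.
Total value = 84.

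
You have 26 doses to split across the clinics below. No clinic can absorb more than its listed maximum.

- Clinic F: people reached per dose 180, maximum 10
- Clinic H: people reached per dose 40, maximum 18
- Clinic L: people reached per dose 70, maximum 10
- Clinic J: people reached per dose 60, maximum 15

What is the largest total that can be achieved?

Order the clinics by people reached per dose: Clinic F 180 > Clinic L 70 > Clinic J 60 > Clinic H 40.
Clinic F takes 10 to reach its cap of 10 ; 16 left.
Give Clinic L 10 to hit its cap of 10 ; 6 left.
Clinic J has room for 15 but only 6 remain, so it gets 6.
Total = 180×10 + 70×10 + 60×6 = 2860.

2860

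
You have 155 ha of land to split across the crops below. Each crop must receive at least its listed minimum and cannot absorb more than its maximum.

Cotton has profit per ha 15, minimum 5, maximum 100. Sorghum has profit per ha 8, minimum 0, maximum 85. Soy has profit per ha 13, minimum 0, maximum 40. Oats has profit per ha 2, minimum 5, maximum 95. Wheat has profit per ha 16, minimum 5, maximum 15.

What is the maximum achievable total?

2205

Meeting every minimum uses 5+0+0+5+5 = 15 ha, leaving 140.
Order the crops by profit per ha: Wheat 16 > Cotton 15 > Soy 13 > Sorghum 8 > Oats 2.
Wheat: +10 to 15 (cap) ; 130 left.
Cotton takes 95 more to reach its cap of 100 ; 35 left.
Soy has room for 40 more but only 35 remain, so it gets 35.
Total = 15×100 + 13×35 + 2×5 + 16×15 = 2205.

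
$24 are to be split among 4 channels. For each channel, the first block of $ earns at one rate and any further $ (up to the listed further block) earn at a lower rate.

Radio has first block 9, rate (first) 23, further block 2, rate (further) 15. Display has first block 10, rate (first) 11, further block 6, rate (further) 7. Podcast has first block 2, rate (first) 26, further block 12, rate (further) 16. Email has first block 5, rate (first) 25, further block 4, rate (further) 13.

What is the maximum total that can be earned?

Treat each block as its own option and order by rate: Podcast/T1 26 > Email/T1 25 > Radio/T1 23 > Podcast/T2 16 > Radio/T2 15 > Email/T2 13 > Display/T1 11 > Display/T2 7.
Podcast/T1 (26): +2 → 22 left.
Email/T1 (25): +5 → 17 left.
Radio/T1 (23): +9 → 8 left.
Podcast T2 at 16: only 8 left, fill 8.
Total = 26×2 + 25×5 + 23×9 + 16×8 = 512.

512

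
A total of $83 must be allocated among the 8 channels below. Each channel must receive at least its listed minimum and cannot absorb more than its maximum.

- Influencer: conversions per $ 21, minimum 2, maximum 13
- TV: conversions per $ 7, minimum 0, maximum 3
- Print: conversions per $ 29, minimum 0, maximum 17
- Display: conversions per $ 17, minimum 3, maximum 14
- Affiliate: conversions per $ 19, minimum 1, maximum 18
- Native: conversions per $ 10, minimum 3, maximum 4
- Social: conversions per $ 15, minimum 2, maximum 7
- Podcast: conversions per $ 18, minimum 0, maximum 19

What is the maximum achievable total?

1697

Meeting every minimum uses 2+0+0+3+1+3+2+0 = 11 $, leaving 72.
Order the channels by conversions per $: Print 29 > Influencer 21 > Affiliate 19 > Podcast 18 > Display 17 > Social 15 > Native 10 > TV 7.
Print: +17 to 17 (cap) — 55 left.
Influencer: +11 to 13 (cap) — 44 left.
Affiliate: +17 to 18 (cap) — 27 left.
Podcast takes 19 more to reach its cap of 19 — 8 left.
Display has room for 11 more but only 8 remain, so it gets 11.
Total = 21×13 + 29×17 + 17×11 + 19×18 + 10×3 + 15×2 + 18×19 = 1697.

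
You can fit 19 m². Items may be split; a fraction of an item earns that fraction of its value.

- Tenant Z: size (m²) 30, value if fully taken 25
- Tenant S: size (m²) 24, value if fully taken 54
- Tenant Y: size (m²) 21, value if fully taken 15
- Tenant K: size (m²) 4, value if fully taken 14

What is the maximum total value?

Rank by value-to-size ratio: Tenant K 14/4≈3.5, Tenant S 54/24≈2.25, Tenant Z 25/30≈0.833, Tenant Y 15/21≈0.714.
Take all of Tenant K (4 m², value 14) ; 15 m² left.
15 m² left: a 15/24 share of Tenant S gives 54×15/24 = 33.75.
Total value = 47.75.

47.75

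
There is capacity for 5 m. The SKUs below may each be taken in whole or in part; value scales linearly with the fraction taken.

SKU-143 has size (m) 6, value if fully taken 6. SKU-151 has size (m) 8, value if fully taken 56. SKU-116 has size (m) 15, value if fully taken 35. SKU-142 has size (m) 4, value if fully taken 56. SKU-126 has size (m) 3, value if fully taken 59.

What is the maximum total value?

87

Best value per unit of size first: SKU-126 59/3≈19.7, SKU-142 56/4≈14, SKU-151 56/8≈7, SKU-116 35/15≈2.33, SKU-143 6/6≈1.
All 3 m of SKU-126 fit (value 59) ; 2 remain.
2 m left: a 2/4 share of SKU-142 gives 56×2/4 = 28.
Total value = 87.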